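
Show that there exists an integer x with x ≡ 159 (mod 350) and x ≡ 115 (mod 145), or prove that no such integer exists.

Reduce both congruences modulo 5, which divides 350 and 145: they say x ≡ 159 (mod 5) and x ≡ 115 (mod 5).
However 159 ≡ 4 and 115 ≡ 0 (mod 5), and 4 ≠ 0.
So no integer satisfies both congruences.

There is no such integer.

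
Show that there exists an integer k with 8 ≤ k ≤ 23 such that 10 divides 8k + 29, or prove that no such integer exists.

No, no such integer k in that range exists.

The values of 8k + 29 for k = 8, 9, …, 23 are 93, 101, 109, 117, 125, 133, 141, 149, 157, 165, 173, 181, 189, 197, 205, 213; reduced mod 10 these are 3, 1, 9, 7, 5, 3, 1, 9, 7, 5, 3, 1, 9, 7, 5, 3.
Since 0 is absent from this list, 10 ∤ 8k + 29 for every k with 8 ≤ k ≤ 23.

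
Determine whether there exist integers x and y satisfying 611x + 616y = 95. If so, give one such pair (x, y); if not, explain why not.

x = 597, y = -592

611 and 616 are coprime, so 611x + 616y ranges over all of ℤ.
Euclidean algorithm: 616 = 1·611 + 5, 611 = 122·5 + 1, 5 = 5·1 + 0.
Back-substituting, 1 = 611 − 122·5 = 611 − 122·(616 − 1·611) = −122·616 + 123·611; that is, 611·123 + 616·(-122) = 1.
Scaling by 95 gives the particular solution (x, y) = (11685, -11590).
The general solution is x = 11685 + 616k, y = -11590 − 611k; taking k = -18 gives the smaller pair x = 597, y = -592.
Indeed 611·597 + 616·(-592) = 364767 − 364672 = 95.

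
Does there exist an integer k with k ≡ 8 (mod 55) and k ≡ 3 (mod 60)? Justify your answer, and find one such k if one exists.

The moduli are not coprime: gcd(55, 60) = 5. Compatibility requires 5 ∣ (3 − 8) = -5, which holds, so solutions exist.
List candidates k ≡ 8 (mod 55): 8, 63. Modulo 60 these are 8, 3; 63 gives 3 as required.
Verify: 63 = 1·55 + 8 and 63 = 1·60 + 3. ✓

k = 63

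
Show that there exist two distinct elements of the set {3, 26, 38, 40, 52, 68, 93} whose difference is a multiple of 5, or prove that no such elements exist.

The pair (3, 38) works.

Both 3 and 38 leave remainder 3 on division by 5; their difference 35 = 7·5 is a multiple of 5.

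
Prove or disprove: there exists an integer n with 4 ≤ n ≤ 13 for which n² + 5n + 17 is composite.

At n = 8: 8² + 5·8 + 17 = 121 = 11·11, which is composite.

n = 8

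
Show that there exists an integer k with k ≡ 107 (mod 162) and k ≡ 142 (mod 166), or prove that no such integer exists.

Both moduli are multiples of 2 = gcd(162, 166), so any solution would satisfy k ≡ 107 and k ≡ 142 modulo 2 simultaneously.
These are incompatible: 107 − 142 = -35 is not divisible by 2.
Therefore no such k exists.

No, no such integer exists.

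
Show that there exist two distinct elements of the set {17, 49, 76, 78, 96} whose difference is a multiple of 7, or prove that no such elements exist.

There is no such pair.

Two integers differ by a multiple of 7 exactly when they have the same residue mod 7. The residues are 17↦3, 49↦0, 76↦6, 78↦1, 96↦5.
These 5 residues are pairwise different, hence no difference of two elements is divisible by 7.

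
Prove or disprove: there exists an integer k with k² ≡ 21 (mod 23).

23 is prime, so by Euler's criterion 21 is a square mod 23 iff 21^((23−1)/2) = 21^11 ≡ 1 (mod 23).
Squaring successively (mod 23): 21^2 = 441 ≡ 4; 21^4 ≡ 4² = 16 ≡ 16; 21^8 ≡ 16² = 256 ≡ 3.
Since 11 = 8 + 2 + 1, 21^11 ≡ 3 · 4 · 21; multiplying out mod 23: 3·4 = 12 ≡ 12, then 12·21 = 252 ≡ 22. Thus 21^11 ≡ 22 ≡ −1 (mod 23).
By Euler's criterion 21 is a quadratic non-residue mod 23: no k satisfies k² ≡ 21 (mod 23).

No such integer exists.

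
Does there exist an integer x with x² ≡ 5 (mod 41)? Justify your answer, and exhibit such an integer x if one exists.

Take x = 28. Then 28² = 784 = 19·41 + 5, so 28² ≡ 5 (mod 41).

x = 28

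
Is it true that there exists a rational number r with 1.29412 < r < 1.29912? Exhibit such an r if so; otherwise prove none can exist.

r = 35/27

Look for a denominator N such that an integer falls strictly between N·1.29412 and N·1.29912. N = 27 works: 27·1.29412 = 34.94124 < 35 < 35.07624 = 27·1.29912.
Dividing back, 1.29412 < 35/27 < 1.29912, and 35/27 is rational.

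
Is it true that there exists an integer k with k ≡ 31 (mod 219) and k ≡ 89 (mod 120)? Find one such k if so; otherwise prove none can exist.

gcd(219, 120) = 3. If k ≡ 31 (mod 219) and k ≡ 89 (mod 120), then k ≡ 31 (mod 3) and k ≡ 89 (mod 3).
These are incompatible: 31 − 89 = -58 is not divisible by 3.
Hence the system has no solution.

No such integer exists.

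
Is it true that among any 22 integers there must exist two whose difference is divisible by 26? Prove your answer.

Consider the 22 integers 118, 119, …, 139. They lie in distinct residue classes modulo 26, since 22 ≤ 26.
No two share a residue, so no pair has difference divisible by 26; the claim fails for this set.

No; for instance {118, 119, 120, 121, 122, 123, 124, 125, 126, 127, 128, 129, 130, 131, 132, 133, 134, 135, 136, 137, 138, 139} is a counterexample.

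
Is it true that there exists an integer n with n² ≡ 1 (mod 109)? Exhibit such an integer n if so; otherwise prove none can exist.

Take n = 1. Then 1² = 1, and since 0 ≤ 1 < 109 this is already reduced: 1² ≡ 1 (mod 109).

n = 1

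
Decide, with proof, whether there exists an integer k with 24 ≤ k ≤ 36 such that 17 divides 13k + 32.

k = 25

At k = 24 the value 344 is not a multiple of 17. k = 25 works, since 13·25 + 32 = 357 = 21·17.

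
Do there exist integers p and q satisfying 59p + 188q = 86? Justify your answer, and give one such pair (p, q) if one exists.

59 and 188 are coprime, so 59p + 188q ranges over all of ℤ.
Euclidean algorithm: 188 = 3·59 + 11, 59 = 5·11 + 4, 11 = 2·4 + 3, 4 = 1·3 + 1, 3 = 3·1 + 0.
Back-substituting, 1 = 4 − 1·3 = 4 − (11 − 2·4) = −11 + 3·4 = −11 + 3·(59 − 5·11) = 3·59 − 16·11 = 3·59 − 16·(188 − 3·59) = −16·188 + 51·59; that is, 59·51 + 188·(-16) = 1.
Multiplying through by 86: p = 51·86 = 4386, q = (-16)·86 = -1376 is a solution.
The general solution is p = 4386 + 188k, q = -1376 − 59k; taking k = -23 gives the smaller pair p = 62, q = -19.
Check: 59·62 + 188·(-19) = 3658 − 3572 = 86. ✓

p = 62, q = -19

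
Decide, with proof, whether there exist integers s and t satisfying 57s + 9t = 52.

Both 57 and 9 are divisible by gcd(57, 9) = 3, hence so is any combination 57s + 9t.
However 52 leaves remainder 1 on division by 3.
Hence no integers s, t satisfy the equation.

No, no such integers exist.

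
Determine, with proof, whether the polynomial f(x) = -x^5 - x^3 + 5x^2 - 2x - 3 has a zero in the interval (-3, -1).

f has no root in that interval.

The endpoint values f(-3) = 318 and f(-1) = 6 are both positive. Claim: f(x) > 0 for every x in (-3, -1).
Shift to the endpoint -1: with x = -1 − u (0 < u < 2), one computes f(-1 − u) = u^5 + 5u^4 + 11u^3 + 18u^2 + 20u + 6.
All 6 nonzero coefficients of this polynomial in u are positive; hence for u > 0 the value is a sum of positive terms (the constant 6 among them).
Therefore f(x) > 0 throughout (-3, -1), and f has no zero there.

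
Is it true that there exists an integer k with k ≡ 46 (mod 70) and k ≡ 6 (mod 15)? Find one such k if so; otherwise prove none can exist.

k = 186

The moduli are not coprime: gcd(70, 15) = 5. Compatibility requires 5 ∣ (6 − 46) = -40, which holds, so solutions exist.
List candidates k ≡ 46 (mod 70): 46, 116, 186. Modulo 15 these are 1, 11, 6; 186 gives 6 as required.
Indeed 186 ≡ 46 (mod 70) and 186 ≡ 6 (mod 15).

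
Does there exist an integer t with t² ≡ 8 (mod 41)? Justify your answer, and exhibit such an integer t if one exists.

t = 7

Take t = 7. Then 7² = 49 = 1·41 + 8, so 7² ≡ 8 (mod 41).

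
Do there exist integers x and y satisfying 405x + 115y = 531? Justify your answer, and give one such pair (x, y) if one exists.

No, no such integers exist.

gcd(405, 115) = 5, so every integer of the form 405x + 115y is a multiple of 5.
However 531 leaves remainder 1 on division by 5.
Therefore 405x + 115y = 531 has no solution in integers.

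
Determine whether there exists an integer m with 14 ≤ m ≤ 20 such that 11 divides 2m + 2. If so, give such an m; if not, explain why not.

At m = 14, 2·14 + 2 = 30 ≡ 8 (mod 11), and each step in m adds 2, giving residues 8, 10, 1, 3, 5, 7, 9 for m = 14, 15, …, 20.
Since 0 is absent from this list, 11 ∤ 2m + 2 for every m with 14 ≤ m ≤ 20.

No, no such integer m in that range exists.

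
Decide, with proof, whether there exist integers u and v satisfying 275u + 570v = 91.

gcd(275, 570) = 5, so every integer of the form 275u + 570v is a multiple of 5.
But 91 = 5·18 + 1, so 5 ∤ 91.
So the equation is unsolvable over ℤ.

There are no such integers.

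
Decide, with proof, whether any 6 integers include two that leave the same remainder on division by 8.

Consider the 6 integers 31, 32, …, 36. They lie in distinct residue classes modulo 8, since 6 ≤ 8.
Hence this collection has no pair with equal remainders mod 8, disproving the claim.

No; for instance {31, 32, 33, 34, 35, 36} is a counterexample.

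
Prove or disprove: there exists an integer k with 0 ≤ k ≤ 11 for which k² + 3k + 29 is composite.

At k = 8: 8² + 3·8 + 29 = 117 = 3·39, which is composite.

k = 8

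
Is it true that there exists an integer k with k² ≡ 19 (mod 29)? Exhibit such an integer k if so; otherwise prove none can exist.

There is no such integer.

29 is prime, so by Euler's criterion 19 is a square mod 29 iff 19^((29−1)/2) = 19^14 ≡ 1 (mod 29).
Repeated squaring mod 29: 19^2 = 361 ≡ 13; 19^4 ≡ 13² = 169 ≡ 24; 19^8 ≡ 24² = 576 ≡ 25.
Since 14 = 8 + 4 + 2, 19^14 ≡ 25 · 24 · 13; multiplying out mod 29: 25·24 = 600 ≡ 20, then 20·13 = 260 ≡ 28. Thus 19^14 ≡ 28 ≡ −1 (mod 29).
The value −1 means 19 is a non-residue modulo 29, so k² ≡ 19 (mod 29) is impossible.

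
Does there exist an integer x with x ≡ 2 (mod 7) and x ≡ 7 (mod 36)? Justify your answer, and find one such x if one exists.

x = 79

The moduli 7 and 36 are coprime, so by the Chinese Remainder Theorem a unique solution modulo 252 exists.
Write x = 2 + 7t and require 2 + 7t ≡ 7 (mod 36), i.e. 7t ≡ 5 (mod 36).
To invert 7 modulo 36: 36 = 5·7 + 1, 7 = 7·1 + 0, and unwinding, 1 = 36 − 5·7. Thus 7⁻¹ ≡ -5 ≡ 31 (mod 36).
Therefore t ≡ 31·5 = 155 ≡ 11 (mod 36).
Taking t = 11 gives x = 2 + 7·11 = 79.
Check: 79 mod 7 = 2, 79 mod 36 = 7. ✓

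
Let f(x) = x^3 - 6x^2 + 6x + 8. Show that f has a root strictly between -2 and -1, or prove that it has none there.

f(-2) = -36 and f(-1) = -5, both negative, so a sign-change argument is unavailable; we show f keeps this sign on the whole interval.
Shift to the endpoint -1: with x = -1 − u (0 < u < 1), one computes f(-1 − u) = -u^3 - 9u^2 - 21u - 5.
All 4 nonzero coefficients of this polynomial in u are negative; hence for u > 0 the value is a sum of negative terms (the constant -5 among them).
So f is strictly negative on (-2, -1); no root exists in the interval.

No.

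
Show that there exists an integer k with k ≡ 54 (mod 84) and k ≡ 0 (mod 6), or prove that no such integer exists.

gcd(84, 6) = 6. A simultaneous solution exists iff 54 ≡ 0 (mod 6); here 54 mod 6 = 0 = 0 mod 6, so it does.
The smallest candidate k = 54 works directly: 54 ≡ 0 (mod 6).
Indeed 54 ≡ 54 (mod 84) and 54 ≡ 0 (mod 6).

k = 54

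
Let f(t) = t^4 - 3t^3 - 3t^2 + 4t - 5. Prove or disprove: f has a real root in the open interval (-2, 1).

Yes, f has a root in the interval.

f(-2) = 15 and f(1) = -6, which have opposite signs.
As a polynomial, f is continuous on every closed interval.
By the Intermediate Value Theorem f must vanish at some point of (-2, 1).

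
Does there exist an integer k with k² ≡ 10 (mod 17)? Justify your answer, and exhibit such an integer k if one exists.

There is no such integer.

Squares mod 17 repeat after k = 8 (as (−k)² = k²); for k = 0..8 they are 0, 1, 4, 9, 16, 8, 2, 15, 13.
The set of squares mod 17 is therefore {0, 1, 2, 4, 8, 9, 13, 15, 16}, which does not contain 10.
Therefore k² ≡ 10 (mod 17) has no solution.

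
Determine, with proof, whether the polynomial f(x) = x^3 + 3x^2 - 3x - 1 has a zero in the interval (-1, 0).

f(-1) = 4 and f(0) = -1, which have opposite signs.
Since f is a polynomial it is continuous on [-1, 0].
By the Intermediate Value Theorem, f takes the value 0 somewhere in the open interval.

Yes, f has a root in the interval.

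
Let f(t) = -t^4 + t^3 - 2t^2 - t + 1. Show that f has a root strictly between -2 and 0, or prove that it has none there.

f(-2) = -29 and f(0) = 1, which have opposite signs.
Since f is a polynomial it is continuous on [-2, 0].
By the Intermediate Value Theorem, f takes the value 0 somewhere in the open interval.

Yes, f has a root in the interval.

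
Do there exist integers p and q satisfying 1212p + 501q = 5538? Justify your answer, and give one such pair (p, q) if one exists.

Since gcd(1212, 501) = 3 and 5538 = 3·1846, Bézout's identity guarantees a solution.
Dividing through by 3 reduces the equation to 404p + 167q = 1846.
Run the Euclidean algorithm on 404 and 167: 404 = 2·167 + 70, 167 = 2·70 + 27, 70 = 2·27 + 16, 27 = 1·16 + 11, 16 = 1·11 + 5, 11 = 2·5 + 1, 5 = 5·1 + 0.
Unwinding: 1 = 11 − 2·5 = 11 − 2·(16 − 1·11) = −2·16 + 3·11 = −2·16 + 3·(27 − 1·16) = 3·27 − 5·16 = 3·27 − 5·(70 − 2·27) = −5·70 + 13·27 = −5·70 + 13·(167 − 2·70) = 13·167 − 31·70 = 13·167 − 31·(404 − 2·167) = −31·404 + 75·167, i.e. 404·(-31) + 167·75 = 1.
Scaling by 1846 gives the particular solution (p, q) = (-57226, 138450).
Adding 343·167 to p and subtracting 343·404 from q gives the tidier solution (55, -122).
Check: 1212·55 + 501·(-122) = 66660 − 61122 = 5538. ✓

p = 55, q = -122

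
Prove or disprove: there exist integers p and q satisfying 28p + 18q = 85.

Both 28 and 18 are divisible by gcd(28, 18) = 2, hence so is any combination 28p + 18q.
But 85 is not a multiple of 2 (it leaves remainder 1).
So the equation is unsolvable over ℤ.

No, no such integers exist.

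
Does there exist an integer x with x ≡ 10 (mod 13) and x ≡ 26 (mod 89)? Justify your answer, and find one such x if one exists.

gcd(13, 89) = 1, so the Chinese Remainder Theorem guarantees exactly one residue class mod 1157 satisfying both.
Write x = 10 + 13t and require 10 + 13t ≡ 26 (mod 89), i.e. 13t ≡ 16 (mod 89).
Note 13·48 = 624 ≡ 1 (mod 89) (as 624 − 1 = 7·89), so 13⁻¹ ≡ 48.
Therefore t ≡ 48·16 = 768 ≡ 56 (mod 89).
Taking t = 56 gives x = 10 + 13·56 = 738.
Indeed 738 ≡ 10 (mod 13) and 738 ≡ 26 (mod 89).

x = 738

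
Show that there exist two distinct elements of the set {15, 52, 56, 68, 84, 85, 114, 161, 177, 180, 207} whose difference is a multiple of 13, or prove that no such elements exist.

No such pair exists.

Residues mod 13: 15↦2, 52↦0, 56↦4, 68↦3, 84↦6, 85↦7, 114↦10, 161↦5, 177↦8, 180↦11, 207↦12.
No residue repeats among the 11 elements, so no pair has difference ≡ 0 (mod 13).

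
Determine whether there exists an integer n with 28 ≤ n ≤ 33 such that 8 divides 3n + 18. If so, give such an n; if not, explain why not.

The values of 3n + 18 for n = 28, 29, …, 33 are 102, 105, 108, 111, 114, 117; reduced mod 8 these are 6, 1, 4, 7, 2, 5.
The residue 0 does not occur, so no n in [28, 33] makes 3n + 18 a multiple of 8.

No such integer n in that range exists.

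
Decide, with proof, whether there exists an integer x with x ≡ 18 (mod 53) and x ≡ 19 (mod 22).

x = 283

Since 53 and 22 share no common factor, CRT says the pair of congruences has a solution (unique mod 1166).
Write x = 18 + 53t and require 18 + 53t ≡ 19 (mod 22), i.e. 53t ≡ 1 (mod 22).
53 ≡ 9 (mod 22), so this reads 9t ≡ 1 (mod 22). Note 9·5 = 45 ≡ 1 (mod 22) (as 45 − 1 = 2·22), so 9⁻¹ ≡ 5.
Therefore t ≡ 5·1 = 5 (mod 22).
With t = 5: x = 18 + 53·5 = 283.
Check: 283 mod 53 = 18, 283 mod 22 = 19. ✓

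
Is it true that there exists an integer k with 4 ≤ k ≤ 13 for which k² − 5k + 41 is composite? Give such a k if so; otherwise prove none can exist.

At k = 9: 9² − 5·9 + 41 = 77 = 7·11, which is composite.

k = 9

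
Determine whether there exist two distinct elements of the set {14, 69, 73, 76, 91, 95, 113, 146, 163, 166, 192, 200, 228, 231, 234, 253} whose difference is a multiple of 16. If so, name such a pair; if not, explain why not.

Residues mod 16: 14↦14, 69↦5, 73↦9, 76↦12, 91↦11, 95↦15, 113↦1, 146↦2, 163↦3, 166↦6, 192↦0, 200↦8, 228↦4, 231↦7, 234↦10, 253↦13.
All 16 residues are distinct, so no two elements differ by a multiple of 16.

No such pair exists.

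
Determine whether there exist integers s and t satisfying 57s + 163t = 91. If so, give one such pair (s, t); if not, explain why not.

Since gcd(57, 163) = 1, every integer is an integer combination of 57 and 163.
Euclidean algorithm: 163 = 2·57 + 49, 57 = 1·49 + 8, 49 = 6·8 + 1, 8 = 8·1 + 0.
Back-substituting, 1 = 49 − 6·8 = 49 − 6·(57 − 1·49) = −6·57 + 7·49 = −6·57 + 7·(163 − 2·57) = 7·163 − 20·57; that is, 57·(-20) + 163·7 = 1.
Times 91: 57·(-1820) + 163·637 = 91, so (-1820, 637) solves it.
Adding 12·163 to s and subtracting 12·57 from t gives the tidier solution (136, -47).
Check: 57·136 + 163·(-47) = 7752 − 7661 = 91. ✓

s = 136, t = -47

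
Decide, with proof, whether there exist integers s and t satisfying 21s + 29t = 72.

Since gcd(21, 29) = 1, every integer is an integer combination of 21 and 29.
Dividing repeatedly: 29 = 1·21 + 8, 21 = 2·8 + 5, 8 = 1·5 + 3, 5 = 1·3 + 2, 3 = 1·2 + 1, 2 = 2·1 + 0.
Unwinding: 1 = 3 − 1·2 = 3 − (5 − 1·3) = −5 + 2·3 = −5 + 2·(8 − 1·5) = 2·8 − 3·5 = 2·8 − 3·(21 − 2·8) = −3·21 + 8·8 = −3·21 + 8·(29 − 1·21) = 8·29 − 11·21, i.e. 21·(-11) + 29·8 = 1.
Scaling by 72 gives the particular solution (s, t) = (-792, 576).
Shifting by a multiple of (29, −21) keeps it a solution: s = -792 + 28·29 = 20, t = 576 − 28·21 = -12.
Check: 21·20 + 29·(-12) = 420 − 348 = 72. ✓

s = 20, t = -12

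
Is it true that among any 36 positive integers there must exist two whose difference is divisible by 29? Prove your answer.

Each integer lies in one of the 29 residue classes modulo 29.
Placing 36 integers into 29 classes, some class receives at least two — say a and b.
Then a ≡ b (mod 29), i.e. 29 ∣ (a − b).

True.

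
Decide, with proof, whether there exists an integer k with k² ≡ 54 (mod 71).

k = 14

k = 14 works: 14² = 196, and 196 − 54 = 142 = 2·71.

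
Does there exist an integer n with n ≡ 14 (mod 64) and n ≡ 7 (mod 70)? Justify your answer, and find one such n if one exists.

gcd(64, 70) = 2. If n ≡ 14 (mod 64) and n ≡ 7 (mod 70), then n ≡ 14 (mod 2) and n ≡ 7 (mod 2).
These are incompatible: 14 − 7 = 7 is not divisible by 2.
Hence the system has no solution.

No such integer exists.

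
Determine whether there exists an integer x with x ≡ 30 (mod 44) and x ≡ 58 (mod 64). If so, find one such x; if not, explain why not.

x = 250

gcd(44, 64) = 4. A simultaneous solution exists iff 30 ≡ 58 (mod 4); here 30 mod 4 = 2 = 58 mod 4, so it does.
Step through x = 30, 30 + 44, 30 + 2·44, …: the values 30, 74, 118, 162, 206, 250 reduce mod 64 to 30, 10, 54, 34, 14, 58. The value 250 hits 58.
Verify: 250 = 5·44 + 30 and 250 = 3·64 + 58. ✓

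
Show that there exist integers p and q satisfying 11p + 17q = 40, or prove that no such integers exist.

p = 16, q = -8

Since gcd(11, 17) = 1, every integer is an integer combination of 11 and 17.
Dividing repeatedly: 17 = 1·11 + 6, 11 = 1·6 + 5, 6 = 1·5 + 1, 5 = 5·1 + 0.
Unwinding: 1 = 6 − 1·5 = 6 − (11 − 1·6) = −11 + 2·6 = −11 + 2·(17 − 1·11) = 2·17 − 3·11, i.e. 11·(-3) + 17·2 = 1.
Scaling by 40 gives the particular solution (p, q) = (-120, 80).
Shifting by a multiple of (17, −11) keeps it a solution: p = -120 + 8·17 = 16, q = 80 − 8·11 = -8.
Indeed 11·16 + 17·(-8) = 176 − 136 = 40.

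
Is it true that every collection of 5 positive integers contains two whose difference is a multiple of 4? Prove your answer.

There are exactly 4 possible remainders on division by 4.
With 5 integers and only 4 classes, the pigeonhole principle forces two of them, say a and b, into the same class.
Then a ≡ b (mod 4), i.e. 4 ∣ (a − b).

Yes.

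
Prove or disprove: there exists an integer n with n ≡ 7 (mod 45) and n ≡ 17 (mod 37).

The moduli 45 and 37 are coprime, so by the Chinese Remainder Theorem a unique solution modulo 1665 exists.
Any solution of the first congruence is n = 7 + 45t; substituting into the second, 45t ≡ 17 − 7 ≡ 10 (mod 37).
45 ≡ 8 (mod 37), so this reads 8t ≡ 10 (mod 37). Note 8·14 = 112 ≡ 1 (mod 37) (as 112 − 1 = 3·37), so 8⁻¹ ≡ 14.
Therefore t ≡ 14·10 = 140 ≡ 29 (mod 37).
With t = 29: n = 7 + 45·29 = 1312.
Check: 1312 mod 45 = 7, 1312 mod 37 = 17. ✓

n = 1312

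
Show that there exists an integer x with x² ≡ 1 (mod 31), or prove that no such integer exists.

x = 30 works: 30² = 900, and 900 − 1 = 899 = 29·31.

x = 30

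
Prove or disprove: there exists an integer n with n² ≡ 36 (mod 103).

n = 6

Take n = 6. Then 6² = 36, and since 0 ≤ 36 < 103 this is already reduced: 6² ≡ 36 (mod 103).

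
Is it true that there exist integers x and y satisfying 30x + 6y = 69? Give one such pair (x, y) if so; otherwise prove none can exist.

Both 30 and 6 are divisible by gcd(30, 6) = 6, hence so is any combination 30x + 6y.
But 69 is not a multiple of 6 (it leaves remainder 3).
Hence no integers x, y satisfy the equation.

There are no such integers.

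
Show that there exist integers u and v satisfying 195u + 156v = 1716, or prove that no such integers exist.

Every value of 195u + 156v is a multiple of gcd(195, 156) = 39; since 39 ∣ 1716, solutions exist.
Dividing through by 39 reduces the equation to 5u + 4v = 44.
Run the Euclidean algorithm on 5 and 4: 5 = 1·4 + 1, 4 = 4·1 + 0.
Back-substituting, 1 = 5 − 1·4; that is, 5·1 + 4·(-1) = 1.
Scaling by 44 gives the particular solution (u, v) = (44, -44).
Subtracting 11·4 from u and adding 11·5 to v gives the tidier solution (0, 11).
Indeed 195·0 + 156·11 = 0 + 1716 = 1716.

u = 0, v = 11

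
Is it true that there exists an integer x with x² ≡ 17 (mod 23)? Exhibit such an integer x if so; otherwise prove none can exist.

No, no such integer exists.

23 is prime, so by Euler's criterion 17 is a square mod 23 iff 17^((23−1)/2) = 17^11 ≡ 1 (mod 23).
Squaring successively (mod 23): 17^2 = 289 ≡ 13; 17^4 ≡ 13² = 169 ≡ 8; 17^8 ≡ 8² = 64 ≡ 18.
Since 11 = 8 + 2 + 1, 17^11 ≡ 18 · 13 · 17; multiplying out mod 23: 18·13 = 234 ≡ 4, then 4·17 = 68 ≡ 22. Thus 17^11 ≡ 22 ≡ −1 (mod 23).
The value −1 means 17 is a non-residue modulo 23, so x² ≡ 17 (mod 23) is impossible.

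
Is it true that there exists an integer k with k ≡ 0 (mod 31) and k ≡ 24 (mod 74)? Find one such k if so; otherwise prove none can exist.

gcd(31, 74) = 1, so the Chinese Remainder Theorem guarantees exactly one residue class mod 2294 satisfying both.
Write k = 0 + 31t and require 0 + 31t ≡ 24 (mod 74), i.e. 31t ≡ 24 (mod 74).
Since 31·43 = 1333 = 18·74 + 1, the inverse of 31 mod 74 is 43.
Multiplying by 43: t ≡ 43·24 = 1032 ≡ 70 (mod 74).
Taking t = 70 gives k = 0 + 31·70 = 2170.
Indeed 2170 ≡ 0 (mod 31) and 2170 ≡ 24 (mod 74).

k = 2170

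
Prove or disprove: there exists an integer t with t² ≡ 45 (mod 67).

67 is prime, so by Euler's criterion 45 is a square mod 67 iff 45^((67−1)/2) = 45^33 ≡ 1 (mod 67).
Squaring successively (mod 67): 45^2 = 2025 ≡ 15; 45^4 ≡ 15² = 225 ≡ 24; 45^8 ≡ 24² = 576 ≡ 40; 45^16 ≡ 40² = 1600 ≡ 59; 45^32 ≡ 59² = 3481 ≡ 64.
Since 33 = 32 + 1, 45^33 ≡ 64 · 45; multiplying out mod 67: 64·45 = 2880 ≡ 66. Thus 45^33 ≡ 66 ≡ −1 (mod 67).
The value −1 means 45 is a non-residue modulo 67, so t² ≡ 45 (mod 67) is impossible.

No, no such integer exists.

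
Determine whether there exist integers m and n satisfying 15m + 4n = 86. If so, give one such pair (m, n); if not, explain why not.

15 and 4 are coprime, so 15m + 4n ranges over all of ℤ.
Run the Euclidean algorithm on 15 and 4: 15 = 3·4 + 3, 4 = 1·3 + 1, 3 = 3·1 + 0.
Unwinding: 1 = 4 − 1·3 = 4 − (15 − 3·4) = −15 + 4·4, i.e. 15·(-1) + 4·4 = 1.
Scaling by 86 gives the particular solution (m, n) = (-86, 344).
The general solution is m = -86 + 4k, n = 344 − 15k; taking k = 22 gives the smaller pair m = 2, n = 14.
Indeed 15·2 + 4·14 = 30 + 56 = 86.

m = 2, n = 14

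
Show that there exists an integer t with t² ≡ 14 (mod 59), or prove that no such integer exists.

No, no such integer exists.

Apply Euler's criterion with the prime 59: 14 is a quadratic residue iff 14^29 ≡ 1 (mod 59), and a non-residue iff it is ≡ −1.
Squaring successively (mod 59): 14^2 = 196 ≡ 19; 14^4 ≡ 19² = 361 ≡ 7; 14^8 ≡ 7² = 49 ≡ 49; 14^16 ≡ 49² = 2401 ≡ 41.
Since 29 = 16 + 8 + 4 + 1, 14^29 ≡ 41 · 49 · 7 · 14; multiplying out mod 59: 41·49 = 2009 ≡ 3, then 3·7 = 21 ≡ 21, then 21·14 = 294 ≡ 58. Thus 14^29 ≡ 58 ≡ −1 (mod 59).
The value −1 means 14 is a non-residue modulo 59, so t² ≡ 14 (mod 59) is impossible.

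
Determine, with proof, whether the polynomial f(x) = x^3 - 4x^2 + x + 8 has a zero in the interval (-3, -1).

f(-3) = -58 and f(-1) = 2, which have opposite signs.
f is continuous everywhere (it is a polynomial), in particular on [-3, -1].
By the Intermediate Value Theorem f must vanish at some point of (-3, -1).

Such a root exists.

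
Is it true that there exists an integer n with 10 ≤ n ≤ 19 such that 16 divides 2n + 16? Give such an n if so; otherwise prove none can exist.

n = 16

Scanning upward from n = 10 gives 36, 38, 40, 42, 44, 46, none divisible by 16. n = 16 works, since 2·16 + 16 = 48 = 3·16.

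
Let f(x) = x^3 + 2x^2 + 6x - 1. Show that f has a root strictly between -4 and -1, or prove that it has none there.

f(-4) = -57 and f(-1) = -6, both negative.
The derivative f'(x) = 3x^2 + 4x + 6 is a quadratic with discriminant 4² − 4·3·6 = -56 < 0; it never vanishes, so it is always positive (sign of the leading coefficient).
So f is strictly increasing; between -4 and -1 its values lie between f(-4) = -57 and f(-1) = -6, all negative. Therefore f has no root in (-4, -1).

No such root exists.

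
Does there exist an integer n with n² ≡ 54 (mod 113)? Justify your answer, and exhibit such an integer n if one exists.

113 is prime, so by Euler's criterion 54 is a square mod 113 iff 54^((113−1)/2) = 54^56 ≡ 1 (mod 113).
Squaring successively (mod 113): 54^2 = 2916 ≡ 91; 54^4 ≡ 91² = 8281 ≡ 32; 54^8 ≡ 32² = 1024 ≡ 7; 54^16 ≡ 7² = 49 ≡ 49; 54^32 ≡ 49² = 2401 ≡ 28.
Since 56 = 32 + 16 + 8, 54^56 ≡ 28 · 49 · 7; multiplying out mod 113: 28·49 = 1372 ≡ 16, then 16·7 = 112 ≡ 112. Thus 54^56 ≡ 112 ≡ −1 (mod 113).
By Euler's criterion 54 is a quadratic non-residue mod 113: no n satisfies n² ≡ 54 (mod 113).

No such integer exists.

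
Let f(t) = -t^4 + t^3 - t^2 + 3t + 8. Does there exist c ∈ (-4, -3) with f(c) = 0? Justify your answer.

f(-4) = -340 and f(-3) = -118, both negative, so a sign-change argument is unavailable; we show f keeps this sign on the whole interval.
Substitute t = -3 − u, where 0 < u < 1 on the interval. Expanding, f(-3 − u) = -u^4 - 13u^3 - 64u^2 - 144u - 118.
The nonzero coefficients here are all negative, so for u > 0 every term is negative (or zero), and the constant term -118 is strictly negative.
So f is strictly negative on (-4, -3); no root exists in the interval.

No.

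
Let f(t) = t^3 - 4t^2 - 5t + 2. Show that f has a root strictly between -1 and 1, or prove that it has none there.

Yes, f has a root in the interval.

f(-1) = 2 and f(1) = -6, which have opposite signs.
Since f is a polynomial it is continuous on [-1, 1].
By the Intermediate Value Theorem, f takes the value 0 somewhere in the open interval.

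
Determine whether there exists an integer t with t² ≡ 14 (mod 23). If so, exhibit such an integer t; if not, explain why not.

Apply Euler's criterion with the prime 23: 14 is a quadratic residue iff 14^11 ≡ 1 (mod 23), and a non-residue iff it is ≡ −1.
Repeated squaring mod 23: 14^2 = 196 ≡ 12; 14^4 ≡ 12² = 144 ≡ 6; 14^8 ≡ 6² = 36 ≡ 13.
Since 11 = 8 + 2 + 1, 14^11 ≡ 13 · 12 · 14; multiplying out mod 23: 13·12 = 156 ≡ 18, then 18·14 = 252 ≡ 22. Thus 14^11 ≡ 22 ≡ −1 (mod 23).
The value −1 means 14 is a non-residue modulo 23, so t² ≡ 14 (mod 23) is impossible.

No such integer exists.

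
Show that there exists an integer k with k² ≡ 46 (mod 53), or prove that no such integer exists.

k = 29

Take k = 29. Then 29² = 841 = 15·53 + 46, so 29² ≡ 46 (mod 53).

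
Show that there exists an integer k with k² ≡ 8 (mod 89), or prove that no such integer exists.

k = 39

k = 39 works: 39² = 1521, and 1521 − 8 = 1513 = 17·89.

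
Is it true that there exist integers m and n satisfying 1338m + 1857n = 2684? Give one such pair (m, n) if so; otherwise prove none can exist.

No, no such integers exist.

gcd(1338, 1857) = 3, so every integer of the form 1338m + 1857n is a multiple of 3.
But 2684 is not a multiple of 3 (it leaves remainder 2).
Hence no integers m, n satisfy the equation.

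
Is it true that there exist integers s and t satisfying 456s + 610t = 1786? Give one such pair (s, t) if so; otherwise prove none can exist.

gcd(456, 610) = 2, and 2 divides 1786, so integer solutions exist.
Dividing through by 2 reduces the equation to 228s + 305t = 893.
Euclidean algorithm: 305 = 1·228 + 77, 228 = 2·77 + 74, 77 = 1·74 + 3, 74 = 24·3 + 2, 3 = 1·2 + 1, 2 = 2·1 + 0.
Unwinding: 1 = 3 − 1·2 = 3 − (74 − 24·3) = −74 + 25·3 = −74 + 25·(77 − 1·74) = 25·77 − 26·74 = 25·77 − 26·(228 − 2·77) = −26·228 + 77·77 = −26·228 + 77·(305 − 1·228) = 77·305 − 103·228, i.e. 228·(-103) + 305·77 = 1.
Scaling by 893 gives the particular solution (s, t) = (-91979, 68761).
Shifting by a multiple of (305, −228) keeps it a solution: s = -91979 + 302·305 = 131, t = 68761 − 302·228 = -95.
Check: 456·131 + 610·(-95) = 59736 − 57950 = 1786. ✓

s = 131, t = -95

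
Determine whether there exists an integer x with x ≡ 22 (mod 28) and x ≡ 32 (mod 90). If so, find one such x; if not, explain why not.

Here gcd(28, 90) = 2, and both 22 and 32 leave remainder 0 mod 2, so the system is consistent.
Put x = 22 + 28t, so we need 28t ≡ 10 (mod 90), equivalently (divide by 2) 14t ≡ 5 (mod 45).
To invert 14 modulo 45: 45 = 3·14 + 3, 14 = 4·3 + 2, 3 = 1·2 + 1, 2 = 2·1 + 0, and unwinding, 1 = 3 − 1·2 = 3 − (14 − 4·3) = −14 + 5·3 = −14 + 5·(45 − 3·14) = 5·45 − 16·14. Thus 14⁻¹ ≡ -16 ≡ 29 (mod 45).
Multiplying by 29: t ≡ 29·5 = 145 ≡ 10 (mod 45).
Then x = 22 + 28·10 = 302.
Check: 302 mod 28 = 22, 302 mod 90 = 32. ✓

x = 302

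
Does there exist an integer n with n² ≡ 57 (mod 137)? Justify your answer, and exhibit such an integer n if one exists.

No such integer exists.

137 is prime, so by Euler's criterion 57 is a square mod 137 iff 57^((137−1)/2) = 57^68 ≡ 1 (mod 137).
Squaring successively (mod 137): 57^2 = 3249 ≡ 98; 57^4 ≡ 98² = 9604 ≡ 14; 57^8 ≡ 14² = 196 ≡ 59; 57^16 ≡ 59² = 3481 ≡ 56; 57^32 ≡ 56² = 3136 ≡ 122; 57^64 ≡ 122² = 14884 ≡ 88.
Since 68 = 64 + 4, 57^68 ≡ 88 · 14; multiplying out mod 137: 88·14 = 1232 ≡ 136. Thus 57^68 ≡ 136 ≡ −1 (mod 137).
The value −1 means 57 is a non-residue modulo 137, so n² ≡ 57 (mod 137) is impossible.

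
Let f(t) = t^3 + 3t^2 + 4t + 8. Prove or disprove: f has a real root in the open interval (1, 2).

No.

f(1) = 16 and f(2) = 36, both positive.
f'(t) = 3t^2 + 6t + 4 has discriminant 6² − 4·3·4 = -12 < 0, so f' has no real roots and is positive for every real t.
Hence f is strictly increasing on ℝ, and in particular on [1, 2]. A strictly monotone function with same-sign endpoint values stays positive on the whole interval, so f has no zero in (1, 2).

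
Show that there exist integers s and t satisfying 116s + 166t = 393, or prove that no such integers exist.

There are no such integers.

gcd(116, 166) = 2, so every integer of the form 116s + 166t is a multiple of 2.
However 393 leaves remainder 1 on division by 2.
So the equation is unsolvable over ℤ.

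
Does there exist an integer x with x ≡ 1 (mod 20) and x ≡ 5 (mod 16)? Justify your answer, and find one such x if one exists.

x = 21

Here gcd(20, 16) = 4, and both 1 and 5 leave remainder 1 mod 4, so the system is consistent.
Step through x = 1, 1 + 20, 1 + 2·20, …: the values 1, 21 reduce mod 16 to 1, 5. The value 21 hits 5.
Indeed 21 ≡ 1 (mod 20) and 21 ≡ 5 (mod 16).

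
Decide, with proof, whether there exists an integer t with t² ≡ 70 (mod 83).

t = 53

t = 53 works: 53² = 2809, and 2809 − 70 = 2739 = 33·83.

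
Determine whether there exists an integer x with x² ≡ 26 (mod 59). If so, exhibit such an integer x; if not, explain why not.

Take x = 12. Then 12² = 144 = 2·59 + 26, so 12² ≡ 26 (mod 59).

x = 12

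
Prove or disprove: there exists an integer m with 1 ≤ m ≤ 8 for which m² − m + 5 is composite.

At m = 5: 5² − 5 + 5 = 25 = 5·5, which is composite.

m = 5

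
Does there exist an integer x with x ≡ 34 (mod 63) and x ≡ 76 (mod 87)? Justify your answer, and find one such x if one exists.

x = 1294

gcd(63, 87) = 3. A simultaneous solution exists iff 34 ≡ 76 (mod 3); here 34 mod 3 = 1 = 76 mod 3, so it does.
Put x = 34 + 63t, so we need 63t ≡ 42 (mod 87), equivalently (divide by 3) 21t ≡ 14 (mod 29).
To invert 21 modulo 29: 29 = 1·21 + 8, 21 = 2·8 + 5, 8 = 1·5 + 3, 5 = 1·3 + 2, 3 = 1·2 + 1, 2 = 2·1 + 0, and unwinding, 1 = 3 − 1·2 = 3 − (5 − 1·3) = −5 + 2·3 = −5 + 2·(8 − 1·5) = 2·8 − 3·5 = 2·8 − 3·(21 − 2·8) = −3·21 + 8·8 = −3·21 + 8·(29 − 1·21) = 8·29 − 11·21. Thus 21⁻¹ ≡ -11 ≡ 18 (mod 29).
Multiplying by 18: t ≡ 18·14 = 252 ≡ 20 (mod 29).
Then x = 34 + 63·20 = 1294.
Indeed 1294 ≡ 34 (mod 63) and 1294 ≡ 76 (mod 87).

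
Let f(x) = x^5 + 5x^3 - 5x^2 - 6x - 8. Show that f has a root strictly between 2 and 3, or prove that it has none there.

f(2) = 32 and f(3) = 307, both positive, so a sign-change argument is unavailable; we show f keeps this sign on the whole interval.
Shift to the endpoint 2: with x = 2 + u (0 < u < 1), one computes f(2 + u) = u^5 + 10u^4 + 45u^3 + 105u^2 + 114u + 32.
The nonzero coefficients here are all positive, so for u > 0 every term is positive (or zero), and the constant term 32 is strictly positive.
Therefore f(x) > 0 throughout (2, 3), and f has no zero there.

f has no root in that interval.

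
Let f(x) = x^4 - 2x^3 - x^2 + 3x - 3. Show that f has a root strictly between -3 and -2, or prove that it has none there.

f(-3) = 114 and f(-2) = 19, both positive, so a sign-change argument is unavailable; we show f keeps this sign on the whole interval.
Substitute x = -2 − u, where 0 < u < 1 on the interval. Expanding, f(-2 − u) = u^4 + 10u^3 + 35u^2 + 49u + 19.
All 5 nonzero coefficients of this polynomial in u are positive; hence for u > 0 the value is a sum of positive terms (the constant 19 among them).
So f is strictly positive on (-3, -2); no root exists in the interval.

No such root exists.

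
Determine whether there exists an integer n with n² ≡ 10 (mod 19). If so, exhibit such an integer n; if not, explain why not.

No such integer exists.

Squares mod 19 repeat after n = 9 (as (−n)² = n²); for n = 0..9 they are 0, 1, 4, 9, 16, 6, 17, 11, 7, 5.
The set of squares mod 19 is therefore {0, 1, 4, 5, 6, 7, 9, 11, 16, 17}, which does not contain 10.
Therefore n² ≡ 10 (mod 19) has no solution.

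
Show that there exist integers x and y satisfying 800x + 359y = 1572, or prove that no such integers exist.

Since gcd(800, 359) = 1, every integer is an integer combination of 800 and 359.
Run the Euclidean algorithm on 800 and 359: 800 = 2·359 + 82, 359 = 4·82 + 31, 82 = 2·31 + 20, 31 = 1·20 + 11, 20 = 1·11 + 9, 11 = 1·9 + 2, 9 = 4·2 + 1, 2 = 2·1 + 0.
Unwinding: 1 = 9 − 4·2 = 9 − 4·(11 − 1·9) = −4·11 + 5·9 = −4·11 + 5·(20 − 1·11) = 5·20 − 9·11 = 5·20 − 9·(31 − 1·20) = −9·31 + 14·20 = −9·31 + 14·(82 − 2·31) = 14·82 − 37·31 = 14·82 − 37·(359 − 4·82) = −37·359 + 162·82 = −37·359 + 162·(800 − 2·359) = 162·800 − 361·359, i.e. 800·162 + 359·(-361) = 1.
Multiplying through by 1572: x = 162·1572 = 254664, y = (-361)·1572 = -567492 is a solution.
Subtracting 709·359 from x and adding 709·800 to y gives the tidier solution (133, -292).
Check: 800·133 + 359·(-292) = 106400 − 104828 = 1572. ✓

x = 133, y = -292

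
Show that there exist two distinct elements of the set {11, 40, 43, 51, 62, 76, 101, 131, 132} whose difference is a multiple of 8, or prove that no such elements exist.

Both 11 and 43 leave remainder 3 on division by 8; their difference 32 = 4·8 is a multiple of 8.

11 and 43 are such a pair.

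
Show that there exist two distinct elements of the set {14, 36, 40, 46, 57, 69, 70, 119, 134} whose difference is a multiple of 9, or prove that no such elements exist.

Residues mod 9: 14↦5, 36↦0, 40↦4, 46↦1, 57↦3, 69↦6, 70↦7, 119↦2, 134↦8.
All 9 residues are distinct, so no two elements differ by a multiple of 9.

No such pair exists.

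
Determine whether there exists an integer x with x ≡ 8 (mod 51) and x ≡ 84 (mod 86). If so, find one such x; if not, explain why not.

gcd(51, 86) = 1, so the Chinese Remainder Theorem guarantees exactly one residue class mod 4386 satisfying both.
Any solution of the first congruence is x = 8 + 51t; substituting into the second, 51t ≡ 84 − 8 ≡ 76 (mod 86).
Since 51·27 = 1377 = 16·86 + 1, the inverse of 51 mod 86 is 27.
Therefore t ≡ 27·76 = 2052 ≡ 74 (mod 86).
Taking t = 74 gives x = 8 + 51·74 = 3782.
Indeed 3782 ≡ 8 (mod 51) and 3782 ≡ 84 (mod 86).

x = 3782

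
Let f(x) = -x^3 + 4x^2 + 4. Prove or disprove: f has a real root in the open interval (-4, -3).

f(-4) = 132 and f(-3) = 67, both positive, so a sign-change argument is unavailable; we show f keeps this sign on the whole interval.
Shift to the endpoint -3: with x = -3 − u (0 < u < 1), one computes f(-3 − u) = u^3 + 13u^2 + 51u + 67.
All 4 nonzero coefficients of this polynomial in u are positive; hence for u > 0 the value is a sum of positive terms (the constant 67 among them).
Therefore f(x) > 0 throughout (-4, -3), and f has no zero there.

f has no root in that interval.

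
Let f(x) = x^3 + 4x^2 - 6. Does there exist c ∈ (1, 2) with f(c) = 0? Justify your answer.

Such a root exists.

f(1) = -1 and f(2) = 18, which have opposite signs.
As a polynomial, f is continuous on every closed interval.
By the Intermediate Value Theorem, f takes the value 0 somewhere in the open interval.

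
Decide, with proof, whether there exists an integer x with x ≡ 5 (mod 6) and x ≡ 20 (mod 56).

No, no such integer exists.

Both moduli are multiples of 2 = gcd(6, 56), so any solution would satisfy x ≡ 5 and x ≡ 20 modulo 2 simultaneously.
But 5 mod 2 = 1 while 20 mod 2 = 0, a contradiction.
Hence the system has no solution.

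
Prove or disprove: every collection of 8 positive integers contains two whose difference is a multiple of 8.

Try 8 consecutive integers, 39, 40, …, 46. Their remainders mod 8 are 7, 0, 1, 2, 3, 4, 5, 6 — pairwise different, as any 8 ≤ 8 consecutive integers have distinct residues.
Any two of them differ by at most 7 < 8 and by at least 1, so no difference is a multiple of 8.

No, the set {39, 40, 41, 42, 43, 44, 45, 46} is a counterexample.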